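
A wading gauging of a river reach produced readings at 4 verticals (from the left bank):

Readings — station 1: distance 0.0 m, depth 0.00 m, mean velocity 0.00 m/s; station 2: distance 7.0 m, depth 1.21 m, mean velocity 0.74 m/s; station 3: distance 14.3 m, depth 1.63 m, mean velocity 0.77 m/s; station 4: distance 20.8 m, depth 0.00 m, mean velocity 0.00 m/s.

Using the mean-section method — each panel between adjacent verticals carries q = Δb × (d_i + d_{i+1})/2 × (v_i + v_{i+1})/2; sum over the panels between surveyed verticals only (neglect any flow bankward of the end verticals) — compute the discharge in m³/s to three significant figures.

Panel 1-2: Δb = 7 m, d̄ = (0.00+1.21)/2 = 0.605, v̄ = (0.00+0.74)/2 = 0.37 → q = 7×0.605×0.37 = 1.567 m³/s
Panel 2-3: Δb = 7.3 m, d̄ = (1.21+1.63)/2 = 1.42, v̄ = (0.74+0.77)/2 = 0.755 → q = 7.3×1.42×0.755 = 7.826 m³/s
Panel 3-4: Δb = 6.5 m, d̄ = (1.63+0.00)/2 = 0.815, v̄ = (0.77+0.00)/2 = 0.385 → q = 6.5×0.815×0.385 = 2.040 m³/s
Q = Σ q = 11.43 m³/s

11.4 m³/s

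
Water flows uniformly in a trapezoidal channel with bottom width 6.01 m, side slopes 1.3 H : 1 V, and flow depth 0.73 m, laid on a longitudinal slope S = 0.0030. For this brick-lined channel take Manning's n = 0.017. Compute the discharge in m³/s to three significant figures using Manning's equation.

11.7 m³/s

A = (b + z·y)·y = (6.01 + 1.3×0.73)×0.73 = 5.080 m²
P = b + 2y√(1+z²) = 6.01 + 2×0.73×√(1+1.3²) = 8.405 m
R = A/P = 5.080/8.405 = 0.6044 m
Q = (1/n)·A·R^(2/3)·S^(1/2) = (1/0.017) × 5.080 × 0.6044^(2/3) × 0.0030^(1/2) = 11.70 m³/s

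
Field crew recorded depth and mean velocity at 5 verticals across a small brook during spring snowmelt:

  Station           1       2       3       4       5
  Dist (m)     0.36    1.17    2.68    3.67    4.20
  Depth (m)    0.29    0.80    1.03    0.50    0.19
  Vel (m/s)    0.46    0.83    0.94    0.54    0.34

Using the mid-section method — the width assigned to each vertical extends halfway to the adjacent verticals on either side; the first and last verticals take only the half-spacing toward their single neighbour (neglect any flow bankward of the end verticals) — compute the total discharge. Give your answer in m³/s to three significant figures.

2.26 m³/s

w_1 = (1.17 − 0.36)/2 = 0.405 m; q_1 = 0.46 × 0.29 × 0.405 = 0.05403 m³/s
w_2 = (2.68 − 0.36)/2 = 1.16 m; q_2 = 0.83 × 0.80 × 1.16 = 0.7702 m³/s
w_3 = (3.67 − 1.17)/2 = 1.25 m; q_3 = 0.94 × 1.03 × 1.25 = 1.210 m³/s
w_4 = (4.20 − 2.68)/2 = 0.76 m; q_4 = 0.54 × 0.50 × 0.76 = 0.2052 m³/s
w_5 = (4.20 − 3.67)/2 = 0.265 m; q_5 = 0.34 × 0.19 × 0.265 = 0.01712 m³/s
Q = Σ qᵢ = 2.257 m³/s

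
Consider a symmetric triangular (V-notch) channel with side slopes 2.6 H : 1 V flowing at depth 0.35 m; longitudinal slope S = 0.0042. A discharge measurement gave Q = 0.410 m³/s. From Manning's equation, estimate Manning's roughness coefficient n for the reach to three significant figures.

0.0150

A = z·y² = 2.6×0.35² = 0.3185 m²
P = 2y√(1+z²) = 2×0.35×√(1+2.6²) = 1.950 m
R = A/P = 0.3185/1.950 = 0.1633 m
n = (1/Q)·A·R^(2/3)·S^(1/2) = (1/0.410) × 0.3185 × 0.2988 × 0.06481 = 0.01504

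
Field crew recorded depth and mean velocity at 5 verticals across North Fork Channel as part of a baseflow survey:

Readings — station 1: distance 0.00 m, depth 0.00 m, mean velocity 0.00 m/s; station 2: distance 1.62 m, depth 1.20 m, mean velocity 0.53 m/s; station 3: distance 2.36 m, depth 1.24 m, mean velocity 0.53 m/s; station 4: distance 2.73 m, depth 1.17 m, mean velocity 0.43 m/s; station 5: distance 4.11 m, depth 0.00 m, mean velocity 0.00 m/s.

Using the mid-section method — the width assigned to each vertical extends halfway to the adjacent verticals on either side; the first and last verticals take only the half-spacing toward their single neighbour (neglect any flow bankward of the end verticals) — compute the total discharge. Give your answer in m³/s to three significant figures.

w_2 = (2.36 − 0.00)/2 = 1.18 m; q_2 = 0.53 × 1.20 × 1.18 = 0.7505 m³/s
w_3 = (2.73 − 1.62)/2 = 0.555 m; q_3 = 0.53 × 1.24 × 0.555 = 0.3647 m³/s
w_4 = (4.11 − 2.36)/2 = 0.875 m; q_4 = 0.43 × 1.17 × 0.875 = 0.4402 m³/s
Stations 1, 5 contribute zero (depth or velocity is 0).
Q = Σ qᵢ = 1.555 m³/s

1.56 m³/s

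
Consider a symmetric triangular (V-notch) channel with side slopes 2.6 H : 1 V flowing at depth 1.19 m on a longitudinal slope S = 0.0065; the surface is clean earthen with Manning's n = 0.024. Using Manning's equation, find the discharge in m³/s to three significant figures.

A = z·y² = 2.6×1.19² = 3.682 m²
P = 2y√(1+z²) = 2×1.19×√(1+2.6²) = 6.630 m
R = A/P = 3.682/6.630 = 0.5553 m
Q = (1/n)·A·R^(2/3)·S^(1/2) = (1/0.024) × 3.682 × 0.5553^(2/3) × 0.0065^(1/2) = 8.356 m³/s

8.36 m³/s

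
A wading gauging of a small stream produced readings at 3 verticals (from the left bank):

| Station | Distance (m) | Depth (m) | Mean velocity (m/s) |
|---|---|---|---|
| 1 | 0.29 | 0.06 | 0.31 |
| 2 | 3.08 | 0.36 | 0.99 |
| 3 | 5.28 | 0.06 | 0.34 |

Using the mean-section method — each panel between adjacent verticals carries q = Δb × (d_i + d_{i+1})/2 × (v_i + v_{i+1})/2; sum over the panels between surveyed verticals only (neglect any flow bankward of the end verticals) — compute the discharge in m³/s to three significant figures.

Panel 1-2: Δb = 2.79 m, d̄ = (0.06+0.36)/2 = 0.21, v̄ = (0.31+0.99)/2 = 0.65 → q = 2.79×0.21×0.65 = 0.3808 m³/s
Panel 2-3: Δb = 2.2 m, d̄ = (0.36+0.06)/2 = 0.21, v̄ = (0.99+0.34)/2 = 0.665 → q = 2.2×0.21×0.665 = 0.3072 m³/s
Q = Σ q = 0.6881 m³/s

0.688 m³/s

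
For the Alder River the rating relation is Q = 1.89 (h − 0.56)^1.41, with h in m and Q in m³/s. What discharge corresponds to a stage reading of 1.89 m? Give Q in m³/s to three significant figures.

2.83 m³/s

Q = 1.89 × (1.89 − 0.56)^1.41 = 1.89 × 1.33^1.41 = 2.825 m³/s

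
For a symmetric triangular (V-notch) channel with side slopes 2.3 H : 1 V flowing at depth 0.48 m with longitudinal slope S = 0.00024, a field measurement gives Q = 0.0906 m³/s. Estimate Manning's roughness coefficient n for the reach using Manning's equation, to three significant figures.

0.0330

A = z·y² = 2.3×0.48² = 0.5299 m²
P = 2y√(1+z²) = 2×0.48×√(1+2.3²) = 2.408 m
R = A/P = 0.5299/2.408 = 0.2201 m
n = (1/Q)·A·R^(2/3)·S^(1/2) = (1/0.0906) × 0.5299 × 0.3645 × 0.01549 = 0.03303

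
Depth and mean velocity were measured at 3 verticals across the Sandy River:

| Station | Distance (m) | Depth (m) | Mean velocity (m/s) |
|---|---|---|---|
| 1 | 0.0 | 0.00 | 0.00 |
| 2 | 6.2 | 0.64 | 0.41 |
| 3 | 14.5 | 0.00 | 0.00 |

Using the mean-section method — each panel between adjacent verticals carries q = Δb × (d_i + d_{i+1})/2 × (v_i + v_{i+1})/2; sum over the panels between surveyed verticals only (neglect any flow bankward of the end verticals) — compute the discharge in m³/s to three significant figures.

Panel 1-2: Δb = 6.2 m, d̄ = (0.00+0.64)/2 = 0.32, v̄ = (0.00+0.41)/2 = 0.205 → q = 6.2×0.32×0.205 = 0.4067 m³/s
Panel 2-3: Δb = 8.3 m, d̄ = (0.64+0.00)/2 = 0.32, v̄ = (0.41+0.00)/2 = 0.205 → q = 8.3×0.32×0.205 = 0.5445 m³/s
Q = Σ q = 0.9512 m³/s

0.951 m³/s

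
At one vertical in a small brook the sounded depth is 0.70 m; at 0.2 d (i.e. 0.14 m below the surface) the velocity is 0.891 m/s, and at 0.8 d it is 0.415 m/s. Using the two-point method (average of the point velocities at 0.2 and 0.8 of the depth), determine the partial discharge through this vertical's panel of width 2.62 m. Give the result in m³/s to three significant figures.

v̄ = (0.891 + 0.415) / 2 = 0.6530 m/s
q = v̄ × d × w = 0.6530 × 0.70 × 2.62 = 1.198 m³/s

1.20 m³/s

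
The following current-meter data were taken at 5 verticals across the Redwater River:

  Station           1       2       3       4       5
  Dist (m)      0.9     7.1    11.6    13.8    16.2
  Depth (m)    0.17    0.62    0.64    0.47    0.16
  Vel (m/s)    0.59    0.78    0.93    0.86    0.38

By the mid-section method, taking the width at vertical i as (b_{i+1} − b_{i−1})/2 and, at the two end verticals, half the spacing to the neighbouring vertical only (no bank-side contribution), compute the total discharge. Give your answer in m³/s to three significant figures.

w_1 = (7.1 − 0.9)/2 = 3.1 m; q_1 = 0.59 × 0.17 × 3.1 = 0.3109 m³/s
w_2 = (11.6 − 0.9)/2 = 5.35 m; q_2 = 0.78 × 0.62 × 5.35 = 2.587 m³/s
w_3 = (13.8 − 7.1)/2 = 3.35 m; q_3 = 0.93 × 0.64 × 3.35 = 1.994 m³/s
w_4 = (16.2 − 11.6)/2 = 2.3 m; q_4 = 0.86 × 0.47 × 2.3 = 0.9297 m³/s
w_5 = (16.2 − 13.8)/2 = 1.2 m; q_5 = 0.38 × 0.16 × 1.2 = 0.07296 m³/s
Q = Σ qᵢ = 5.895 m³/s

5.89 m³/s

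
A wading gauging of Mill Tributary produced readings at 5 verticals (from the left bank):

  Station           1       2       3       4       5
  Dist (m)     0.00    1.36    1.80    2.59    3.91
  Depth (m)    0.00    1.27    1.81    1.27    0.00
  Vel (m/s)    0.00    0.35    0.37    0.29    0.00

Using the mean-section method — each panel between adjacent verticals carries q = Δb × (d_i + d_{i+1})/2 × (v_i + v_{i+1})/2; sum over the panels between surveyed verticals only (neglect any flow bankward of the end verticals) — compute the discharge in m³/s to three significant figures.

Panel 1-2: Δb = 1.36 m, d̄ = (0.00+1.27)/2 = 0.635, v̄ = (0.00+0.35)/2 = 0.175 → q = 1.36×0.635×0.175 = 0.1511 m³/s
Panel 2-3: Δb = 0.44 m, d̄ = (1.27+1.81)/2 = 1.54, v̄ = (0.35+0.37)/2 = 0.36 → q = 0.44×1.54×0.36 = 0.2439 m³/s
Panel 3-4: Δb = 0.79 m, d̄ = (1.81+1.27)/2 = 1.54, v̄ = (0.37+0.29)/2 = 0.33 → q = 0.79×1.54×0.33 = 0.4015 m³/s
Panel 4-5: Δb = 1.32 m, d̄ = (1.27+0.00)/2 = 0.635, v̄ = (0.29+0.00)/2 = 0.145 → q = 1.32×0.635×0.145 = 0.1215 m³/s
Q = Σ q = 0.9181 m³/s

0.918 m³/s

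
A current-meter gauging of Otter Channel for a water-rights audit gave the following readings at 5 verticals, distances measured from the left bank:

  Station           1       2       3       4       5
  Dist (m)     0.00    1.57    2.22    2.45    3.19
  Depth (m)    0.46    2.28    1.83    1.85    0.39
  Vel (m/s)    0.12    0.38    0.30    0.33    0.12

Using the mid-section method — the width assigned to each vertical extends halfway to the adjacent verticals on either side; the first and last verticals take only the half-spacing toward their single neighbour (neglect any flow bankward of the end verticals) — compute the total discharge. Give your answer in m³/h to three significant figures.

w_1 = (1.57 − 0.00)/2 = 0.785 m; q_1 = 0.12 × 0.46 × 0.785 = 0.04333 m³/s
w_2 = (2.22 − 0.00)/2 = 1.11 m; q_2 = 0.38 × 2.28 × 1.11 = 0.9617 m³/s
w_3 = (2.45 − 1.57)/2 = 0.44 m; q_3 = 0.30 × 1.83 × 0.44 = 0.2416 m³/s
w_4 = (3.19 − 2.22)/2 = 0.485 m; q_4 = 0.33 × 1.85 × 0.485 = 0.2961 m³/s
w_5 = (3.19 − 2.45)/2 = 0.37 m; q_5 = 0.12 × 0.39 × 0.37 = 0.01732 m³/s
Q = Σ qᵢ = 1.560 m³/s
= 1.560 × 3600 = 5616 m³/h

5620 m³/h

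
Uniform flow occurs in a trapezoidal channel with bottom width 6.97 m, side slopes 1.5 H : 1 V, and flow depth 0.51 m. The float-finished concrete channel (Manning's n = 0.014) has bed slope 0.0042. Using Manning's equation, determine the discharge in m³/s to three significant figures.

A = (b + z·y)·y = (6.97 + 1.5×0.51)×0.51 = 3.945 m²
P = b + 2y√(1+z²) = 6.97 + 2×0.51×√(1+1.5²) = 8.809 m
R = A/P = 3.945/8.809 = 0.4478 m
Q = (1/n)·A·R^(2/3)·S^(1/2) = (1/0.014) × 3.945 × 0.4478^(2/3) × 0.0042^(1/2) = 10.69 m³/s

10.7 m³/s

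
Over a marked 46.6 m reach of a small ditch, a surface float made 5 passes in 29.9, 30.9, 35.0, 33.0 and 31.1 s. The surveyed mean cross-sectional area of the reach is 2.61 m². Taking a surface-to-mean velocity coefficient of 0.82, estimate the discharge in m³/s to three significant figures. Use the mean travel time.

t̄ = (29.9 + 30.9 + 35.0 + 33.0 + 31.1) / 5 = 31.98 s
v_surface = L / t̄ = 46.6 / 31.98 = 1.457 m/s
v_mean = 0.82 × 1.457 = 1.195 m/s
Q = A × v_mean = 2.61 × 1.195 = 3.119 m³/s

3.12 m³/s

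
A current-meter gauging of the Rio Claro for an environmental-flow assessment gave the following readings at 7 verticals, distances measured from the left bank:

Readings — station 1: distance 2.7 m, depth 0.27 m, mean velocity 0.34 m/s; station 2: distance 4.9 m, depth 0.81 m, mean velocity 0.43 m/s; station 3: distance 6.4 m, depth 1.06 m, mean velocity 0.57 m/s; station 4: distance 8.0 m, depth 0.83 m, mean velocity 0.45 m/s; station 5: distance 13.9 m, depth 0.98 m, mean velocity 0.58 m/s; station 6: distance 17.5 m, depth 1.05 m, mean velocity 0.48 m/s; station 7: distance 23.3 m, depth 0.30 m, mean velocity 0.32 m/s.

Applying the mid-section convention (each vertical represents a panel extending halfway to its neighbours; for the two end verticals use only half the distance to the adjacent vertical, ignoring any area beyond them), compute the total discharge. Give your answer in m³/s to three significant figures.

w_1 = (4.9 − 2.7)/2 = 1.1 m; q_1 = 0.34 × 0.27 × 1.1 = 0.1010 m³/s
w_2 = (6.4 − 2.7)/2 = 1.85 m; q_2 = 0.43 × 0.81 × 1.85 = 0.6444 m³/s
w_3 = (8.0 − 4.9)/2 = 1.55 m; q_3 = 0.57 × 1.06 × 1.55 = 0.9365 m³/s
w_4 = (13.9 − 6.4)/2 = 3.75 m; q_4 = 0.45 × 0.83 × 3.75 = 1.401 m³/s
w_5 = (17.5 − 8.0)/2 = 4.75 m; q_5 = 0.58 × 0.98 × 4.75 = 2.700 m³/s
w_6 = (23.3 − 13.9)/2 = 4.7 m; q_6 = 0.48 × 1.05 × 4.7 = 2.369 m³/s
w_7 = (23.3 − 17.5)/2 = 2.9 m; q_7 = 0.32 × 0.30 × 2.9 = 0.2784 m³/s
Q = Σ qᵢ = 8.430 m³/s

8.43 m³/s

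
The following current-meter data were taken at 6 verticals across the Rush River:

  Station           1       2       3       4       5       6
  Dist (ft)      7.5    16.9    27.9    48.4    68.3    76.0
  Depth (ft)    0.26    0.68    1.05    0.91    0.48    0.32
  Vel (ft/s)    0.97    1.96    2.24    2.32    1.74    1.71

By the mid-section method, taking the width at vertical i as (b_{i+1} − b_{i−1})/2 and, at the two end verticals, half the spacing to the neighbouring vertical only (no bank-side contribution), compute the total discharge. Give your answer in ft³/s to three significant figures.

108 ft³/s

w_1 = (16.9 − 7.5)/2 = 4.7 ft; q_1 = 0.97 × 0.26 × 4.7 = 1.185 ft³/s
w_2 = (27.9 − 7.5)/2 = 10.2 ft; q_2 = 1.96 × 0.68 × 10.2 = 13.59 ft³/s
w_3 = (48.4 − 16.9)/2 = 15.75 ft; q_3 = 2.24 × 1.05 × 15.75 = 37.04 ft³/s
w_4 = (68.3 − 27.9)/2 = 20.2 ft; q_4 = 2.32 × 0.91 × 20.2 = 42.65 ft³/s
w_5 = (76.0 − 48.4)/2 = 13.8 ft; q_5 = 1.74 × 0.48 × 13.8 = 11.53 ft³/s
w_6 = (76.0 − 68.3)/2 = 3.85 ft; q_6 = 1.71 × 0.32 × 3.85 = 2.107 ft³/s
Q = Σ qᵢ = 108.1 ft³/s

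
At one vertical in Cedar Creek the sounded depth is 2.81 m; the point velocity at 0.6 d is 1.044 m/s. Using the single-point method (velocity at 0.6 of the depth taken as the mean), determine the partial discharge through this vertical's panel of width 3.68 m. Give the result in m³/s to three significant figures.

v̄ = v₀.₆ = 1.044 m/s
q = v̄ × d × w = 1.044 × 2.81 × 3.68 = 10.80 m³/s

10.8 m³/s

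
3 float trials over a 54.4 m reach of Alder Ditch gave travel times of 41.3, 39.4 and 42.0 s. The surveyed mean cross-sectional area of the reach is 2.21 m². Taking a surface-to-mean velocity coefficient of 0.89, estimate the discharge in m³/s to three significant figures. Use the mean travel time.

2.62 m³/s

t̄ = (41.3 + 39.4 + 42.0) / 3 = 40.9 s
v_surface = L / t̄ = 54.4 / 40.9 = 1.330 m/s
v_mean = 0.89 × 1.330 = 1.184 m/s
Q = A × v_mean = 2.21 × 1.184 = 2.616 m³/s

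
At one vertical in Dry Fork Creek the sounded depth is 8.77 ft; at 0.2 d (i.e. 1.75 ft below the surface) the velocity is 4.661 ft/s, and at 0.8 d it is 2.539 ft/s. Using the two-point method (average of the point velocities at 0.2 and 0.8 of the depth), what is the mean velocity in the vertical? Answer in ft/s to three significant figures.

v̄ = (4.661 + 2.539) / 2 = 3.600 ft/s

3.60 ft/s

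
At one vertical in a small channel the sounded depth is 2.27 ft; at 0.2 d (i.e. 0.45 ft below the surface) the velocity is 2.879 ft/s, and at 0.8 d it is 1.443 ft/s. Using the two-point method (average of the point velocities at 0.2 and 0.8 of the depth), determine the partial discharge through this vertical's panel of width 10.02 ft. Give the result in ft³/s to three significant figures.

49.2 ft³/s

v̄ = (2.879 + 1.443) / 2 = 2.161 ft/s
q = v̄ × d × w = 2.161 × 2.27 × 10.02 = 49.15 ft³/s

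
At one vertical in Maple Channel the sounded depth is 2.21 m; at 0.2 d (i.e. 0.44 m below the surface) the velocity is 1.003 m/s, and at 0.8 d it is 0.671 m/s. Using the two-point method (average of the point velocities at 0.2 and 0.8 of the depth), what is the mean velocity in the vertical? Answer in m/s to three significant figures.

v̄ = (1.003 + 0.671) / 2 = 0.8370 m/s

0.837 m/s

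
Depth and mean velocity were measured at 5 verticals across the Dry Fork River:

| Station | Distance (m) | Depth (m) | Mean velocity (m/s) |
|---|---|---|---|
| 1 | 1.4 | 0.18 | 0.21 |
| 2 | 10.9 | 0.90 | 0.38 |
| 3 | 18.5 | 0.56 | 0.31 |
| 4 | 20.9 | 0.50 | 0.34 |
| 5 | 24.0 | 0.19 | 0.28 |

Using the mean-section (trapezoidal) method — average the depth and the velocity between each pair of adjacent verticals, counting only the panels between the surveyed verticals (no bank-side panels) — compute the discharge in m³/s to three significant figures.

Panel 1-2: Δb = 9.5 m, d̄ = (0.18+0.90)/2 = 0.54, v̄ = (0.21+0.38)/2 = 0.295 → q = 9.5×0.54×0.295 = 1.513 m³/s
Panel 2-3: Δb = 7.6 m, d̄ = (0.90+0.56)/2 = 0.73, v̄ = (0.38+0.31)/2 = 0.345 → q = 7.6×0.73×0.345 = 1.914 m³/s
Panel 3-4: Δb = 2.4 m, d̄ = (0.56+0.50)/2 = 0.53, v̄ = (0.31+0.34)/2 = 0.325 → q = 2.4×0.53×0.325 = 0.4134 m³/s
Panel 4-5: Δb = 3.1 m, d̄ = (0.50+0.19)/2 = 0.345, v̄ = (0.34+0.28)/2 = 0.31 → q = 3.1×0.345×0.31 = 0.3315 m³/s
Q = Σ q = 4.172 m³/s

4.17 m³/s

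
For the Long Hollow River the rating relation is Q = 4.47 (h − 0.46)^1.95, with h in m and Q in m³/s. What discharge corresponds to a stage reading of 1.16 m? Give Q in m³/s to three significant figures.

Q = 4.47 × (1.16 − 0.46)^1.95 = 4.47 × 0.7^1.95 = 2.230 m³/s

2.23 m³/s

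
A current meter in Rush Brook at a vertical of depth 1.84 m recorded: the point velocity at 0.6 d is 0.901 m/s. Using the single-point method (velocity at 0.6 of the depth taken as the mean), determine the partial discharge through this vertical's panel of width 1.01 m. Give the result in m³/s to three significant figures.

1.67 m³/s

v̄ = v₀.₆ = 0.901 m/s
q = v̄ × d × w = 0.9010 × 1.84 × 1.01 = 1.674 m³/s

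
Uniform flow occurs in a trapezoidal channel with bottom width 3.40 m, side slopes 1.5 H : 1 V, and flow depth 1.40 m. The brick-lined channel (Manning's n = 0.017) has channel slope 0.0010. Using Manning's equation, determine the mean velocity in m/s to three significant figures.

1.75 m/s

A = (b + z·y)·y = (3.40 + 1.5×1.40)×1.40 = 7.700 m²
P = b + 2y√(1+z²) = 3.40 + 2×1.40×√(1+1.5²) = 8.448 m
R = A/P = 7.700/8.448 = 0.9115 m
Q = (1/n)·A·R^(2/3)·S^(1/2) = (1/0.017) × 7.700 × 0.9115^(2/3) × 0.0010^(1/2) = 13.47 m³/s
V = Q/A = 13.47/7.700 = 1.749 m/s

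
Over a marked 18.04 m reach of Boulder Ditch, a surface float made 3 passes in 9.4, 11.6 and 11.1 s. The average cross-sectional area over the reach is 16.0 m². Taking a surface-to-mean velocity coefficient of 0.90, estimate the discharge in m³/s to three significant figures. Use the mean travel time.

t̄ = (9.4 + 11.6 + 11.1) / 3 = 10.7 s
v_surface = L / t̄ = 18.04 / 10.7 = 1.686 m/s
v_mean = 0.90 × 1.686 = 1.517 m/s
Q = A × v_mean = 16.0 × 1.517 = 24.28 m³/s

24.3 m³/s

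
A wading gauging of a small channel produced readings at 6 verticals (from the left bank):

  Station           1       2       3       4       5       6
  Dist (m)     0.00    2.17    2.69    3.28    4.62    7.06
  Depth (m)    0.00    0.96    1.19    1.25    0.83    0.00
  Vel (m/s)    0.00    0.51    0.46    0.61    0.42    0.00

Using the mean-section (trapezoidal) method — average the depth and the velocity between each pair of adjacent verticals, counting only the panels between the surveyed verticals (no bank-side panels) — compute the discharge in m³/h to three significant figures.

6670 m³/h

Panel 1-2: Δb = 2.17 m, d̄ = (0.00+0.96)/2 = 0.48, v̄ = (0.00+0.51)/2 = 0.255 → q = 2.17×0.48×0.255 = 0.2656 m³/s
Panel 2-3: Δb = 0.52 m, d̄ = (0.96+1.19)/2 = 1.075, v̄ = (0.51+0.46)/2 = 0.485 → q = 0.52×1.075×0.485 = 0.2711 m³/s
Panel 3-4: Δb = 0.59 m, d̄ = (1.19+1.25)/2 = 1.22, v̄ = (0.46+0.61)/2 = 0.535 → q = 0.59×1.22×0.535 = 0.3851 m³/s
Panel 4-5: Δb = 1.34 m, d̄ = (1.25+0.83)/2 = 1.04, v̄ = (0.61+0.42)/2 = 0.515 → q = 1.34×1.04×0.515 = 0.7177 m³/s
Panel 5-6: Δb = 2.44 m, d̄ = (0.83+0.00)/2 = 0.415, v̄ = (0.42+0.00)/2 = 0.21 → q = 2.44×0.415×0.21 = 0.2126 m³/s
Q = Σ q = 1.852 m³/s
= 1.852 × 3600 = 6668 m³/h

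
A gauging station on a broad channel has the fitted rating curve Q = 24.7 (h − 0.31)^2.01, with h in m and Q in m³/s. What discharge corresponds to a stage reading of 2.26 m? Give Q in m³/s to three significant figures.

Q = 24.7 × (2.26 − 0.31)^2.01 = 24.7 × 1.95^2.01 = 94.55 m³/s

94.6 m³/s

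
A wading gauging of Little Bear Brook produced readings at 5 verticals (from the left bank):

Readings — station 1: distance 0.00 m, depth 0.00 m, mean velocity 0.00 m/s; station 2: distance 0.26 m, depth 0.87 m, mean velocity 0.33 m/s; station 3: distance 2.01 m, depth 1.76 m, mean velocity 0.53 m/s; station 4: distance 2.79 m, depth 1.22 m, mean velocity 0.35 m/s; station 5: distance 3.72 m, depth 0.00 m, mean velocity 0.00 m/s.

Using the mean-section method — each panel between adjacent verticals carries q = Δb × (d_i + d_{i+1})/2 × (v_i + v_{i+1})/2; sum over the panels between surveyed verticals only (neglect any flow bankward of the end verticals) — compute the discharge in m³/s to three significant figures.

Panel 1-2: Δb = 0.26 m, d̄ = (0.00+0.87)/2 = 0.435, v̄ = (0.00+0.33)/2 = 0.165 → q = 0.26×0.435×0.165 = 0.01866 m³/s
Panel 2-3: Δb = 1.75 m, d̄ = (0.87+1.76)/2 = 1.315, v̄ = (0.33+0.53)/2 = 0.43 → q = 1.75×1.315×0.43 = 0.9895 m³/s
Panel 3-4: Δb = 0.78 m, d̄ = (1.76+1.22)/2 = 1.49, v̄ = (0.53+0.35)/2 = 0.44 → q = 0.78×1.49×0.44 = 0.5114 m³/s
Panel 4-5: Δb = 0.93 m, d̄ = (1.22+0.00)/2 = 0.61, v̄ = (0.35+0.00)/2 = 0.175 → q = 0.93×0.61×0.175 = 0.09928 m³/s
Q = Σ q = 1.619 m³/s

1.62 m³/s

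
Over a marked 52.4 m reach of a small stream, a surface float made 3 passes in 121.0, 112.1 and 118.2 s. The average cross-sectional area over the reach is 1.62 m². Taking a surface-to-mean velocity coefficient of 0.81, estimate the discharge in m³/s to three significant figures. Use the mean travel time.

t̄ = (121.0 + 112.1 + 118.2) / 3 = 117.1 s
v_surface = L / t̄ = 52.4 / 117.1 = 0.4475 m/s
v_mean = 0.81 × 0.4475 = 0.3625 m/s
Q = A × v_mean = 1.62 × 0.3625 = 0.5872 m³/s

0.587 m³/s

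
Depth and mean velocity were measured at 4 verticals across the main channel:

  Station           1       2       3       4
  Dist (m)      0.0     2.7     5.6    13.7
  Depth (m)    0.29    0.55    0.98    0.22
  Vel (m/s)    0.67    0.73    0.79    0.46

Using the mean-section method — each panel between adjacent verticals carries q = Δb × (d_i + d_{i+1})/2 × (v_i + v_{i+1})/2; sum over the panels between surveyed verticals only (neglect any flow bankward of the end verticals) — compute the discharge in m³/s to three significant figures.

5.52 m³/s

Panel 1-2: Δb = 2.7 m, d̄ = (0.29+0.55)/2 = 0.42, v̄ = (0.67+0.73)/2 = 0.7 → q = 2.7×0.42×0.7 = 0.7938 m³/s
Panel 2-3: Δb = 2.9 m, d̄ = (0.55+0.98)/2 = 0.765, v̄ = (0.73+0.79)/2 = 0.76 → q = 2.9×0.765×0.76 = 1.686 m³/s
Panel 3-4: Δb = 8.1 m, d̄ = (0.98+0.22)/2 = 0.6, v̄ = (0.79+0.46)/2 = 0.625 → q = 8.1×0.6×0.625 = 3.038 m³/s
Q = Σ q = 5.517 m³/s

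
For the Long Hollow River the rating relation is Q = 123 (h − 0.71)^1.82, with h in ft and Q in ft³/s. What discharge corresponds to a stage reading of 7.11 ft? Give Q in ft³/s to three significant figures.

Q = 123 × (7.11 − 0.71)^1.82 = 123 × 6.4^1.82 = 3607 ft³/s

3610 ft³/s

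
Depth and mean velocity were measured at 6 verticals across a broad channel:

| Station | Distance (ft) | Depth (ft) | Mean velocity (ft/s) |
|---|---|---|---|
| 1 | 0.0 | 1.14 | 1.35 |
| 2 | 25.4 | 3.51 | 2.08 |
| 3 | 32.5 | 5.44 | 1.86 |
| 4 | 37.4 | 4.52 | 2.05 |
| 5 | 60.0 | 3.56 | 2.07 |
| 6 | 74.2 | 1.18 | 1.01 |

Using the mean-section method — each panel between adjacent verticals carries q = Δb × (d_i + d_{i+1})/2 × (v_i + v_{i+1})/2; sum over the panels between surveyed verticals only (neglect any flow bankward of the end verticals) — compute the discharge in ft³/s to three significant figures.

451 ft³/s

Panel 1-2: Δb = 25.4 ft, d̄ = (1.14+3.51)/2 = 2.325, v̄ = (1.35+2.08)/2 = 1.715 → q = 25.4×2.325×1.715 = 101.3 ft³/s
Panel 2-3: Δb = 7.1 ft, d̄ = (3.51+5.44)/2 = 4.475, v̄ = (2.08+1.86)/2 = 1.97 → q = 7.1×4.475×1.97 = 62.59 ft³/s
Panel 3-4: Δb = 4.9 ft, d̄ = (5.44+4.52)/2 = 4.98, v̄ = (1.86+2.05)/2 = 1.955 → q = 4.9×4.98×1.955 = 47.71 ft³/s
Panel 4-5: Δb = 22.6 ft, d̄ = (4.52+3.56)/2 = 4.04, v̄ = (2.05+2.07)/2 = 2.06 → q = 22.6×4.04×2.06 = 188.1 ft³/s
Panel 5-6: Δb = 14.2 ft, d̄ = (3.56+1.18)/2 = 2.37, v̄ = (2.07+1.01)/2 = 1.54 → q = 14.2×2.37×1.54 = 51.83 ft³/s
Q = Σ q = 451.5 ft³/s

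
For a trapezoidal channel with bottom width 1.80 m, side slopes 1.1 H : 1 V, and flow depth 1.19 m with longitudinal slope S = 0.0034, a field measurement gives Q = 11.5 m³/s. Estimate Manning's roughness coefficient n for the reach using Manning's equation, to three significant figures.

0.0147

A = (b + z·y)·y = (1.80 + 1.1×1.19)×1.19 = 3.700 m²
P = b + 2y√(1+z²) = 1.80 + 2×1.19×√(1+1.1²) = 5.338 m
R = A/P = 3.700/5.338 = 0.6931 m
n = (1/Q)·A·R^(2/3)·S^(1/2) = (1/11.5) × 3.700 × 0.7832 × 0.05831 = 0.01469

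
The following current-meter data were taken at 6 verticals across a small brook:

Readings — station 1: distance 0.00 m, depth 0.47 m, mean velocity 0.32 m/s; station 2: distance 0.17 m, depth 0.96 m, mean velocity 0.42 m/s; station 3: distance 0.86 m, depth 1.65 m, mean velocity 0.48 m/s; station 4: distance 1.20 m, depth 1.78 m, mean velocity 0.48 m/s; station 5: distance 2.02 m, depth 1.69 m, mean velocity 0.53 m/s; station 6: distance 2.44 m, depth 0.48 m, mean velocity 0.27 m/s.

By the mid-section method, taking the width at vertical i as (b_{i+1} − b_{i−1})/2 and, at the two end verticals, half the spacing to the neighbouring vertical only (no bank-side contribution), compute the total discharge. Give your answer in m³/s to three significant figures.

1.67 m³/s

w_1 = (0.17 − 0.00)/2 = 0.085 m; q_1 = 0.32 × 0.47 × 0.085 = 0.01278 m³/s
w_2 = (0.86 − 0.00)/2 = 0.43 m; q_2 = 0.42 × 0.96 × 0.43 = 0.1734 m³/s
w_3 = (1.20 − 0.17)/2 = 0.515 m; q_3 = 0.48 × 1.65 × 0.515 = 0.4079 m³/s
w_4 = (2.02 − 0.86)/2 = 0.58 m; q_4 = 0.48 × 1.78 × 0.58 = 0.4956 m³/s
w_5 = (2.44 − 1.20)/2 = 0.62 m; q_5 = 0.53 × 1.69 × 0.62 = 0.5553 m³/s
w_6 = (2.44 − 2.02)/2 = 0.21 m; q_6 = 0.27 × 0.48 × 0.21 = 0.02722 m³/s
Q = Σ qᵢ = 1.672 m³/s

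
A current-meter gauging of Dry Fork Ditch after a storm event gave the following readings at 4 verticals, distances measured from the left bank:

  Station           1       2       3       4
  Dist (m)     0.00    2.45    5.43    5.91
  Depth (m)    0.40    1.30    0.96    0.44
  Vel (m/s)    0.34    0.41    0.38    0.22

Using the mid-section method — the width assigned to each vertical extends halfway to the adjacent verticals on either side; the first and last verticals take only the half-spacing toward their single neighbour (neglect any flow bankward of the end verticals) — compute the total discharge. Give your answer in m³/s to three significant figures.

2.27 m³/s

w_1 = (2.45 − 0.00)/2 = 1.225 m; q_1 = 0.34 × 0.40 × 1.225 = 0.1666 m³/s
w_2 = (5.43 − 0.00)/2 = 2.715 m; q_2 = 0.41 × 1.30 × 2.715 = 1.447 m³/s
w_3 = (5.91 − 2.45)/2 = 1.73 m; q_3 = 0.38 × 0.96 × 1.73 = 0.6311 m³/s
w_4 = (5.91 − 5.43)/2 = 0.24 m; q_4 = 0.22 × 0.44 × 0.24 = 0.02323 m³/s
Q = Σ qᵢ = 2.268 m³/s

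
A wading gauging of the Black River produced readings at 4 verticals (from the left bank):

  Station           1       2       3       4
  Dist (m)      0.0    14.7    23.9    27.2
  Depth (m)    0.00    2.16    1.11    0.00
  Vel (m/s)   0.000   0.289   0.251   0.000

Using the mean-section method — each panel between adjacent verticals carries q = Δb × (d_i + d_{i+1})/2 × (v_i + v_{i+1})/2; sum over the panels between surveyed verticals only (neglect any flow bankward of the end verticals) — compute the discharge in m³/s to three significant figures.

Panel 1-2: Δb = 14.7 m, d̄ = (0.00+2.16)/2 = 1.08, v̄ = (0.000+0.289)/2 = 0.1445 → q = 14.7×1.08×0.1445 = 2.294 m³/s
Panel 2-3: Δb = 9.2 m, d̄ = (2.16+1.11)/2 = 1.635, v̄ = (0.289+0.251)/2 = 0.27 → q = 9.2×1.635×0.27 = 4.061 m³/s
Panel 3-4: Δb = 3.3 m, d̄ = (1.11+0.00)/2 = 0.555, v̄ = (0.251+0.000)/2 = 0.1255 → q = 3.3×0.555×0.1255 = 0.2299 m³/s
Q = Σ q = 6.585 m³/s

6.59 m³/s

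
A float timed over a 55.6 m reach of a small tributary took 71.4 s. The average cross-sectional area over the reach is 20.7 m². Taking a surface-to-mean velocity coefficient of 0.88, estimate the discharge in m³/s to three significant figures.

14.2 m³/s

v_surface = L / t̄ = 55.6 / 71.4 = 0.7787 m/s
v_mean = 0.88 × 0.7787 = 0.6853 m/s
Q = A × v_mean = 20.7 × 0.6853 = 14.19 m³/s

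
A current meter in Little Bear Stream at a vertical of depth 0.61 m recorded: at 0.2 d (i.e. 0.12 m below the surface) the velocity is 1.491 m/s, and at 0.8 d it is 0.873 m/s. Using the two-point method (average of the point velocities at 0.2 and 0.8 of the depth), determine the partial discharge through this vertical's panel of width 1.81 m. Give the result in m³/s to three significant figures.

1.31 m³/s

v̄ = (1.491 + 0.873) / 2 = 1.182 m/s
q = v̄ × d × w = 1.182 × 0.61 × 1.81 = 1.305 m³/s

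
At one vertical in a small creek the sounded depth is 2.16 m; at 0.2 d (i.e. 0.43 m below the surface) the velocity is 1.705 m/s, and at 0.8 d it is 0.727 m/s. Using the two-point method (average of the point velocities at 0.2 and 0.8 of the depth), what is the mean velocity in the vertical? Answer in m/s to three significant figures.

1.22 m/s

v̄ = (1.705 + 0.727) / 2 = 1.216 m/s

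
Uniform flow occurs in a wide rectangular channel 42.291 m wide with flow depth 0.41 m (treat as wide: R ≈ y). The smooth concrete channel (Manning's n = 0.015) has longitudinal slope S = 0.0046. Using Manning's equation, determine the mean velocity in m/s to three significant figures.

2.50 m/s

A = b·y = 42.291 × 0.41 = 17.34 m²
Wide channel: R ≈ y = 0.41 m
Q = (1/n)·A·R^(2/3)·S^(1/2) = (1/0.015) × 17.34 × 0.4100^(2/3) × 0.0046^(1/2) = 43.27 m³/s
V = Q/A = 43.27/17.34 = 2.495 m/s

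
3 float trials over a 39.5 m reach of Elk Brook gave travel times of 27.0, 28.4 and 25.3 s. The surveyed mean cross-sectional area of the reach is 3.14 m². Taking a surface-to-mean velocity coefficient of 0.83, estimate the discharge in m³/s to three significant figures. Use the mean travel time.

t̄ = (27.0 + 28.4 + 25.3) / 3 = 26.9 s
v_surface = L / t̄ = 39.5 / 26.9 = 1.468 m/s
v_mean = 0.83 × 1.468 = 1.219 m/s
Q = A × v_mean = 3.14 × 1.219 = 3.827 m³/s

3.83 m³/s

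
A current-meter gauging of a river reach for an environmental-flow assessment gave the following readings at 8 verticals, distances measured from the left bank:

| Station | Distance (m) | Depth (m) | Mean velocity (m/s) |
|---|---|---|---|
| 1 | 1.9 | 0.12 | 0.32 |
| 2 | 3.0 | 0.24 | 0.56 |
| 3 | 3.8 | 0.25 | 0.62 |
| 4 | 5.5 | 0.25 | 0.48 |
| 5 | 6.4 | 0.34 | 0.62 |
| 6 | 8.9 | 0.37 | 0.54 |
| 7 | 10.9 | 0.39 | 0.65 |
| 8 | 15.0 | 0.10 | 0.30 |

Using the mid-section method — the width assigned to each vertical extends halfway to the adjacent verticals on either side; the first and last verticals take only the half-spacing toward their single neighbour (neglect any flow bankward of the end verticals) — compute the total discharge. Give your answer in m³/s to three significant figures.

w_1 = (3.0 − 1.9)/2 = 0.55 m; q_1 = 0.32 × 0.12 × 0.55 = 0.02112 m³/s
w_2 = (3.8 − 1.9)/2 = 0.95 m; q_2 = 0.56 × 0.24 × 0.95 = 0.1277 m³/s
w_3 = (5.5 − 3.0)/2 = 1.25 m; q_3 = 0.62 × 0.25 × 1.25 = 0.1938 m³/s
w_4 = (6.4 − 3.8)/2 = 1.3 m; q_4 = 0.48 × 0.25 × 1.3 = 0.1560 m³/s
w_5 = (8.9 − 5.5)/2 = 1.7 m; q_5 = 0.62 × 0.34 × 1.7 = 0.3584 m³/s
w_6 = (10.9 − 6.4)/2 = 2.25 m; q_6 = 0.54 × 0.37 × 2.25 = 0.4496 m³/s
w_7 = (15.0 − 8.9)/2 = 3.05 m; q_7 = 0.65 × 0.39 × 3.05 = 0.7732 m³/s
w_8 = (15.0 − 10.9)/2 = 2.05 m; q_8 = 0.30 × 0.10 × 2.05 = 0.06150 m³/s
Q = Σ qᵢ = 2.141 m³/s

2.14 m³/s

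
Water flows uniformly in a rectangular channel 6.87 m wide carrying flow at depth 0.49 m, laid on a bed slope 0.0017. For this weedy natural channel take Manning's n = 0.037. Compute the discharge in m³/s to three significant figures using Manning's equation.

A = b·y = 6.87 × 0.49 = 3.366 m²
P = b + 2y = 6.87 + 2×0.49 = 7.850 m
R = A/P = 3.366/7.850 = 0.4288 m
Q = (1/n)·A·R^(2/3)·S^(1/2) = (1/0.037) × 3.366 × 0.4288^(2/3) × 0.0017^(1/2) = 2.133 m³/s

2.13 m³/s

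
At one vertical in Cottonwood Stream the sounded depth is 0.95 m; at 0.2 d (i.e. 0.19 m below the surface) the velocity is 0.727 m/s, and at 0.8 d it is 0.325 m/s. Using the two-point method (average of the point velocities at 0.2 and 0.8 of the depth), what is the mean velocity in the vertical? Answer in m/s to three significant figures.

0.526 m/s

v̄ = (0.727 + 0.325) / 2 = 0.5260 m/s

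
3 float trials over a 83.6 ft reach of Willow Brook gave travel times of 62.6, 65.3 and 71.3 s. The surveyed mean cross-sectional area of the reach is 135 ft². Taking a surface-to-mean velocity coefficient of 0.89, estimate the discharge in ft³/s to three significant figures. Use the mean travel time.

t̄ = (62.6 + 65.3 + 71.3) / 3 = 66.4 s
v_surface = L / t̄ = 83.6 / 66.4 = 1.259 ft/s
v_mean = 0.89 × 1.259 = 1.121 ft/s
Q = A × v_mean = 135 × 1.121 = 151.3 ft³/s

151 ft³/s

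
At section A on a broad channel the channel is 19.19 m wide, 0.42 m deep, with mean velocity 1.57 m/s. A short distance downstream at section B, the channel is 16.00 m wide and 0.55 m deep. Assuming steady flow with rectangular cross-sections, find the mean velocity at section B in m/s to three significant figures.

1.44 m/s

Q = A₁V₁ = (19.19×0.42) × 1.57 = 12.65 m³/s
A₂ = 16.00 × 0.55 = 8.800 m²
V₂ = Q/A₂ = 12.65/8.800 = 1.438 m/s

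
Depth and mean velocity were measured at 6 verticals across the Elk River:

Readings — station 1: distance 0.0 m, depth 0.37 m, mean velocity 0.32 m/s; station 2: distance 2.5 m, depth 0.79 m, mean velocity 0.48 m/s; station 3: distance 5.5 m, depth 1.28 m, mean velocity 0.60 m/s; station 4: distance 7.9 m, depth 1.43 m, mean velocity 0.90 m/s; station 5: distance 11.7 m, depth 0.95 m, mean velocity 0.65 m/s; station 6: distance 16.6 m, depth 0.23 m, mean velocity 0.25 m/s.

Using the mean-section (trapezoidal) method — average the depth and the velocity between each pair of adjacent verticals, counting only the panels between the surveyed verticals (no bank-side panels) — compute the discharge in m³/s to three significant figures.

Panel 1-2: Δb = 2.5 m, d̄ = (0.37+0.79)/2 = 0.58, v̄ = (0.32+0.48)/2 = 0.4 → q = 2.5×0.58×0.4 = 0.5800 m³/s
Panel 2-3: Δb = 3 m, d̄ = (0.79+1.28)/2 = 1.035, v̄ = (0.48+0.60)/2 = 0.54 → q = 3×1.035×0.54 = 1.677 m³/s
Panel 3-4: Δb = 2.4 m, d̄ = (1.28+1.43)/2 = 1.355, v̄ = (0.60+0.90)/2 = 0.75 → q = 2.4×1.355×0.75 = 2.439 m³/s
Panel 4-5: Δb = 3.8 m, d̄ = (1.43+0.95)/2 = 1.19, v̄ = (0.90+0.65)/2 = 0.775 → q = 3.8×1.19×0.775 = 3.505 m³/s
Panel 5-6: Δb = 4.9 m, d̄ = (0.95+0.23)/2 = 0.59, v̄ = (0.65+0.25)/2 = 0.45 → q = 4.9×0.59×0.45 = 1.301 m³/s
Q = Σ q = 9.501 m³/s

9.50 m³/s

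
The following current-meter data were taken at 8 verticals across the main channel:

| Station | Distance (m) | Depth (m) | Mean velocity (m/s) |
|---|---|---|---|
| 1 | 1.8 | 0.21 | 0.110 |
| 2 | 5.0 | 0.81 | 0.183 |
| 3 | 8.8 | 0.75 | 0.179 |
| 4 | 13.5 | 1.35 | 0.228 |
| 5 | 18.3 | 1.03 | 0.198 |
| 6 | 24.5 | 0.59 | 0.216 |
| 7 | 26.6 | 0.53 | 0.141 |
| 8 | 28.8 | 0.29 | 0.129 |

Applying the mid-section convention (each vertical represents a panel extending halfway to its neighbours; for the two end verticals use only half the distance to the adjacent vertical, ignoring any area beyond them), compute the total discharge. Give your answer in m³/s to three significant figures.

4.44 m³/s

w_1 = (5.0 − 1.8)/2 = 1.6 m; q_1 = 0.110 × 0.21 × 1.6 = 0.03696 m³/s
w_2 = (8.8 − 1.8)/2 = 3.5 m; q_2 = 0.183 × 0.81 × 3.5 = 0.5188 m³/s
w_3 = (13.5 − 5.0)/2 = 4.25 m; q_3 = 0.179 × 0.75 × 4.25 = 0.5706 m³/s
w_4 = (18.3 − 8.8)/2 = 4.75 m; q_4 = 0.228 × 1.35 × 4.75 = 1.462 m³/s
w_5 = (24.5 − 13.5)/2 = 5.5 m; q_5 = 0.198 × 1.03 × 5.5 = 1.122 m³/s
w_6 = (26.6 − 18.3)/2 = 4.15 m; q_6 = 0.216 × 0.59 × 4.15 = 0.5289 m³/s
w_7 = (28.8 − 24.5)/2 = 2.15 m; q_7 = 0.141 × 0.53 × 2.15 = 0.1607 m³/s
w_8 = (28.8 − 26.6)/2 = 1.1 m; q_8 = 0.129 × 0.29 × 1.1 = 0.04115 m³/s
Q = Σ qᵢ = 4.441 m³/s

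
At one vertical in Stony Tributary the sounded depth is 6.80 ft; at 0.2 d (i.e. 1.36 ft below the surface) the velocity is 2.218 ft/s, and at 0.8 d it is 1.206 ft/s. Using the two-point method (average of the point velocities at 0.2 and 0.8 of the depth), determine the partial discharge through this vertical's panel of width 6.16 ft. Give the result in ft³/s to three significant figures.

71.7 ft³/s

v̄ = (2.218 + 1.206) / 2 = 1.712 ft/s
q = v̄ × d × w = 1.712 × 6.80 × 6.16 = 71.71 ft³/s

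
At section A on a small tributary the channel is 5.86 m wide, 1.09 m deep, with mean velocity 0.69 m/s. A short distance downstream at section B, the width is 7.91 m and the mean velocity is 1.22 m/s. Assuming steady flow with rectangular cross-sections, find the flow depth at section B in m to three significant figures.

Q = A₁V₁ = (5.86×1.09) × 0.69 = 4.407 m³/s
d₂ = Q/(b₂ V₂) = 4.407/(7.91×1.22) = 0.4567 m

0.457 m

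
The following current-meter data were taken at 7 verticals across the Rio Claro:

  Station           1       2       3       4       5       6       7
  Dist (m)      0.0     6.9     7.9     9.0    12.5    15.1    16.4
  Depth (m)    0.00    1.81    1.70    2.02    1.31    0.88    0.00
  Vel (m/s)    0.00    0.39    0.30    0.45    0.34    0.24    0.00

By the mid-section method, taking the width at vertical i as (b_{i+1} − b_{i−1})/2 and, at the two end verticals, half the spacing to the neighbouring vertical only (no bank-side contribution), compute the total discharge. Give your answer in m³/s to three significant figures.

7.18 m³/s

w_2 = (7.9 − 0.0)/2 = 3.95 m; q_2 = 0.39 × 1.81 × 3.95 = 2.788 m³/s
w_3 = (9.0 − 6.9)/2 = 1.05 m; q_3 = 0.30 × 1.70 × 1.05 = 0.5355 m³/s
w_4 = (12.5 − 7.9)/2 = 2.3 m; q_4 = 0.45 × 2.02 × 2.3 = 2.091 m³/s
w_5 = (15.1 − 9.0)/2 = 3.05 m; q_5 = 0.34 × 1.31 × 3.05 = 1.358 m³/s
w_6 = (16.4 − 12.5)/2 = 1.95 m; q_6 = 0.24 × 0.88 × 1.95 = 0.4118 m³/s
Stations 1, 7 contribute zero (depth or velocity is 0).
Q = Σ qᵢ = 7.185 m³/s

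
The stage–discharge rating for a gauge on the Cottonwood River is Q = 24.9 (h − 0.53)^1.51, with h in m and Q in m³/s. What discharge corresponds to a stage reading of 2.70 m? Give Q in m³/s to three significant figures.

80.2 m³/s

Q = 24.9 × (2.70 − 0.53)^1.51 = 24.9 × 2.17^1.51 = 80.21 m³/s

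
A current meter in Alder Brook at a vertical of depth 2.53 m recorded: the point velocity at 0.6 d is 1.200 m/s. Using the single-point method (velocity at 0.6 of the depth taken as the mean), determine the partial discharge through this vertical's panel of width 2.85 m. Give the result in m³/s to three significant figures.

v̄ = v₀.₆ = 1.200 m/s
q = v̄ × d × w = 1.200 × 2.53 × 2.85 = 8.653 m³/s

8.65 m³/s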